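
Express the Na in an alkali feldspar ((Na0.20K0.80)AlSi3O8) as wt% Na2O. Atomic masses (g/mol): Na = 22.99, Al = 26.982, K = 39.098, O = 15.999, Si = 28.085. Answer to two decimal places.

2.25 wt%

Molar mass of (Na0.20K0.80)AlSi3O8 = 0.20×22.99 + 0.80×39.098 + 1×26.982 + 3×28.085 + 8×15.999 = 275.105 g/mol.
Each formula unit contains 0.20 Na, equivalent to 0.20/2 = 0.1000 mol Na2O.
M(Na2O) = 2×22.99 + 1×15.999 = 61.979 g/mol.
Mass of Na2O per formula unit = 0.1000 × 61.979 = 6.198 g.
Na2O wt% = 6.198 / 275.105 × 100 = 2.25%.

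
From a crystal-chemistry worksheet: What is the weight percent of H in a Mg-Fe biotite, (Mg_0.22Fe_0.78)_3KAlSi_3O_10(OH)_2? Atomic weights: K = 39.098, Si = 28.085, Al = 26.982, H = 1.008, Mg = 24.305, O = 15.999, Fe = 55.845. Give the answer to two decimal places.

Molar mass of (Mg_0.22Fe_0.78)_3KAlSi_3O_10(OH)_2: 0.66×24.305 + 2.34×55.845 + 1×39.098 + 1×26.982 + 3×28.085 + 12×15.999 + 2×1.008 = 491.058 g/mol.
Mass of H per formula unit: 2 × 1.008 = 2.016 g.
Weight fraction H = 2.016 / 491.058 = 0.0041.

0.41 mass %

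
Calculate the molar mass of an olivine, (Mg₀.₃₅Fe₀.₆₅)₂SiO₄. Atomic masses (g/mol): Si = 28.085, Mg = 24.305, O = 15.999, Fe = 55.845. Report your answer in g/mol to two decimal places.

181.69 g/mol

Mg: 0.70 × 24.305 = 17.0135
Fe: 1.30 × 55.845 = 72.5985
Si: 1 × 28.085 = 28.0850
O: 4 × 15.999 = 63.9960
Summing the contributions gives the formula mass.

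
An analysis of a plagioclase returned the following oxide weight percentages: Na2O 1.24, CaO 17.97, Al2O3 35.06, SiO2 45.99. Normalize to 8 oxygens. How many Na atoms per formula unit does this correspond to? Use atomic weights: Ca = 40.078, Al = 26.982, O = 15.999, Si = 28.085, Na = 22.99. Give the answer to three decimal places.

0.110 Na apfu

Na2O: 1.24/61.979 = 0.02001 mol → 0.04002 mol Na, 0.02001 mol O.
CaO: 17.97/56.077 = 0.32045 mol → 0.32045 mol Ca, 0.32045 mol O.
Al2O3: 35.06/101.961 = 0.34386 mol → 0.68772 mol Al, 1.03158 mol O.
SiO2: 45.99/60.083 = 0.76544 mol → 0.76544 mol Si, 1.53088 mol O.
Total oxygen = 2.90292 mol. Normalization factor = 8/2.90292 = 2.75585.
Na per 8 O = 0.04002 × 2.75585 = 0.110.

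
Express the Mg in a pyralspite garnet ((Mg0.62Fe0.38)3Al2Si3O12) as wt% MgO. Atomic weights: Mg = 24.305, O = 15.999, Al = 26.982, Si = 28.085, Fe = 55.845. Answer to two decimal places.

M((Mg0.62Fe0.38)3Al2Si3O12) = 439.078 g/mol; M(MgO) = 40.304 g/mol.
Moles MgO per formula unit = 1.86 Mg ÷ 1 = 1.8600.
MgO fraction = (1.8600 × 40.304) / 439.078 = 74.965/439.078 = 0.1707.

17.07 wt%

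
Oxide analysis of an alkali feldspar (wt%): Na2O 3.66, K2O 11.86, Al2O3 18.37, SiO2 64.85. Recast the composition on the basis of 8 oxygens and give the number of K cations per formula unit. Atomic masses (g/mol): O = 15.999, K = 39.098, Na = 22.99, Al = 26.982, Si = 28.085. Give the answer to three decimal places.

0.698 K apfu

3.66 wt% Na2O ÷ 61.979 g/mol = 0.05905 mol, giving 0.11810 Na and 0.05905 O.
11.86 wt% K2O ÷ 94.195 g/mol = 0.12591 mol, giving 0.25182 K and 0.12591 O.
18.37 wt% Al2O3 ÷ 101.961 g/mol = 0.18017 mol, giving 0.36034 Al and 0.54051 O.
64.85 wt% SiO2 ÷ 60.083 g/mol = 1.07934 mol, giving 1.07934 Si and 2.15868 O.
Oxygen sums to 2.88415; scaling by 8/2.88415 = 2.77378 puts the formula on 8 O.
K: 0.25182 × 2.77378 = 0.698 atoms per formula unit.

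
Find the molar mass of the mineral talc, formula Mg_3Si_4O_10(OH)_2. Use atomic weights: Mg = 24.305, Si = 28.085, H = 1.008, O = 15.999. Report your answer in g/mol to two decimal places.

379.26 g/mol

Mg: 3 × 24.305 = 72.9150
Si: 4 × 28.085 = 112.3400
O: 12 × 15.999 = 191.9880
H: 2 × 1.008 = 2.0160
Summing the contributions gives the formula mass.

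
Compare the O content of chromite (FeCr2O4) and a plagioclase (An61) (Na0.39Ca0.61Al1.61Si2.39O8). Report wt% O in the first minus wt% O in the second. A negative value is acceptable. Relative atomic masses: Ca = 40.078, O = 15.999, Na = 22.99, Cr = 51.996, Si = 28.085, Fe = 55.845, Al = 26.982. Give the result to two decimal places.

M(FeCr2O4) = 223.833 g/mol, so wt% O = 63.996/223.833 × 100 = 28.59%.
M(Na0.39Ca0.61Al1.61Si2.39O8) = 271.970 g/mol, so wt% O = 127.992/271.970 × 100 = 47.06%.
28.59 − 47.06 = -18.47 pp.

-18.47 percentage points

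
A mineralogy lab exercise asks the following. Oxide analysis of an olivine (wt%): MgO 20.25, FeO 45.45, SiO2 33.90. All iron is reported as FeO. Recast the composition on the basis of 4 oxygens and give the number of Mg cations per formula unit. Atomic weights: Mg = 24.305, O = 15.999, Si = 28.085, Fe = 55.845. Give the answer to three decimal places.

0.888 Mg apfu

MgO: 20.25/40.304 = 0.50243 mol → 0.50243 mol Mg, 0.50243 mol O.
FeO: 45.45/71.844 = 0.63262 mol → 0.63262 mol Fe, 0.63262 mol O.
SiO2: 33.90/60.083 = 0.56422 mol → 0.56422 mol Si, 1.12844 mol O.
Total oxygen = 2.26349 mol. Normalization factor = 4/2.26349 = 1.76718.
Mg per 4 O = 0.50243 × 1.76718 = 0.888.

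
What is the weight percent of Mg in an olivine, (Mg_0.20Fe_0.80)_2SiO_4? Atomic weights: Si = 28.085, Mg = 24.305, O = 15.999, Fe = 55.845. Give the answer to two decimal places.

Formula mass = 0.40×24.305 + 1.60×55.845 + 1×28.085 + 4×15.999 = 191.155 g/mol, of which 9.722 g is Mg.
So Mg makes up 9.722/191.155 = 0.0509 of the mass, i.e. 5.09%.

5.09 weight percent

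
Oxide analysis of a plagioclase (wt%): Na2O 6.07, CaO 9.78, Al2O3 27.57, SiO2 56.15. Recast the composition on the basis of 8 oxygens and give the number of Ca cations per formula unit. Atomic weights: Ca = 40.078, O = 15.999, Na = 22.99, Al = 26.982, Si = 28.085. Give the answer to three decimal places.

0.473 Ca apfu

Na2O: 6.07/61.979 = 0.09794 mol → 0.19588 mol Na, 0.09794 mol O.
CaO: 9.78/56.077 = 0.17440 mol → 0.17440 mol Ca, 0.17440 mol O.
Al2O3: 27.57/101.961 = 0.27040 mol → 0.54080 mol Al, 0.81120 mol O.
SiO2: 56.15/60.083 = 0.93454 mol → 0.93454 mol Si, 1.86908 mol O.
Total oxygen = 2.95262 mol. Normalization factor = 8/2.95262 = 2.70946.
Ca per 8 O = 0.17440 × 2.70946 = 0.473.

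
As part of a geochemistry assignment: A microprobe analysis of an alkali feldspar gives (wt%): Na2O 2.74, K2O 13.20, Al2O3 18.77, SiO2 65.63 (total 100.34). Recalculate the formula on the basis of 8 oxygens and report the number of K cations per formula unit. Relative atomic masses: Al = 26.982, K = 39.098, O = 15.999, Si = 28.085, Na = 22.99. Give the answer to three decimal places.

0.768 K apfu

2.74 wt% Na2O ÷ 61.979 g/mol = 0.04421 mol, giving 0.08842 Na and 0.04421 O.
13.20 wt% K2O ÷ 94.195 g/mol = 0.14013 mol, giving 0.28026 K and 0.14013 O.
18.77 wt% Al2O3 ÷ 101.961 g/mol = 0.18409 mol, giving 0.36818 Al and 0.55227 O.
65.63 wt% SiO2 ÷ 60.083 g/mol = 1.09232 mol, giving 1.09232 Si and 2.18464 O.
Oxygen sums to 2.92125; scaling by 8/2.92125 = 2.73855 puts the formula on 8 O.
K: 0.28026 × 2.73855 = 0.768 atoms per formula unit.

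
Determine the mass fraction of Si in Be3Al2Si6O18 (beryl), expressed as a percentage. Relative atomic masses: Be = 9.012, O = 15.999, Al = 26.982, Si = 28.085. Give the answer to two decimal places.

31.35 weight percent

Formula mass = 3×9.012 + 2×26.982 + 6×28.085 + 18×15.999 = 537.492 g/mol, of which 168.510 g is Si.
So Si makes up 168.510/537.492 = 0.3135 of the mass, i.e. 31.35%.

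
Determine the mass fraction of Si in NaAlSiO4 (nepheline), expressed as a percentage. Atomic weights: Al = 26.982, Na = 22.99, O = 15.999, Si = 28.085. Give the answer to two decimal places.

19.77 mass %

Formula mass = 1·22.99 + 1·26.982 + 1·28.085 + 4·15.999 = 142.053 g/mol, of which 28.085 g is Si.
So Si makes up 28.085/142.053 = 0.1977 of the mass, i.e. 19.77%.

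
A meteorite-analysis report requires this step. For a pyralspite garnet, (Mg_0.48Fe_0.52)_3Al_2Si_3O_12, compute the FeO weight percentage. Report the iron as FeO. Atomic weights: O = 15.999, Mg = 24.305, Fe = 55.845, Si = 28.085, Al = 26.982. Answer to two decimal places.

24.78 wt%

M((Mg_0.48Fe_0.52)_3Al_2Si_3O_12) = 452.324 g/mol; M(FeO) = 71.844 g/mol.
Moles FeO per formula unit = 1.56 Fe ÷ 1 = 1.5600.
FeO fraction = (1.5600 × 71.844) / 452.324 = 112.077/452.324 = 0.2478.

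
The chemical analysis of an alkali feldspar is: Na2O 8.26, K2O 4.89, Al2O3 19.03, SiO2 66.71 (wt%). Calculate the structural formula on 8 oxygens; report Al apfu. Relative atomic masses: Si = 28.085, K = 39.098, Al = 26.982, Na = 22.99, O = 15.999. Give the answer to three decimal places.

8.26 wt% Na2O ÷ 61.979 g/mol = 0.13327 mol, giving 0.26654 Na and 0.13327 O.
4.89 wt% K2O ÷ 94.195 g/mol = 0.05191 mol, giving 0.10382 K and 0.05191 O.
19.03 wt% Al2O3 ÷ 101.961 g/mol = 0.18664 mol, giving 0.37328 Al and 0.55992 O.
66.71 wt% SiO2 ÷ 60.083 g/mol = 1.11030 mol, giving 1.11030 Si and 2.22060 O.
Oxygen sums to 2.96570; scaling by 8/2.96570 = 2.69751 puts the formula on 8 O.
Al: 0.37328 × 2.69751 = 1.007 atoms per formula unit.

1.007 Al apfu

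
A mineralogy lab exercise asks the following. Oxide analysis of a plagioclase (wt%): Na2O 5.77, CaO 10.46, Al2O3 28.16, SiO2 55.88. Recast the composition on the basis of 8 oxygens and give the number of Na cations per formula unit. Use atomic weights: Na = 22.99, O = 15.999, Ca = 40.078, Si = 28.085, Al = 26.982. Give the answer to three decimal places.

Na2O (M=61.979): mol = 0.09310; Na = 0.18620, O = 0.09310.
CaO (M=56.077): mol = 0.18653; Ca = 0.18653, O = 0.18653.
Al2O3 (M=101.961): mol = 0.27618; Al = 0.55236, O = 0.82854.
SiO2 (M=60.083): mol = 0.93005; Si = 0.93005, O = 1.86010.
ΣO = 2.96827; factor = 8/ΣO = 2.69517.
Na apfu = 0.18620 × 2.69517 = 0.502.

0.502 Na apfu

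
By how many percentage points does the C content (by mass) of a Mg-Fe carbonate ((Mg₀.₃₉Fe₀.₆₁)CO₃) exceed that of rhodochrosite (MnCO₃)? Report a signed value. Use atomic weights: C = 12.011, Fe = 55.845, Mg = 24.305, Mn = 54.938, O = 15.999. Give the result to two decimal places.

1.15 percentage points

M((Mg₀.₃₉Fe₀.₆₁)CO₃) = 103.552 g/mol, so wt% C = 12.011/103.552 × 100 = 11.60%.
M(MnCO₃) = 114.946 g/mol, so wt% C = 12.011/114.946 × 100 = 10.45%.
11.60 − 10.45 = 1.15 pp.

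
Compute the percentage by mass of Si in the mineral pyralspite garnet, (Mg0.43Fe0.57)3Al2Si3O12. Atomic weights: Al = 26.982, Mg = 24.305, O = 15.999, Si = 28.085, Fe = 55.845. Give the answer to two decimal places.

18.43 weight percent

Formula mass = 1.29·24.305 + 1.71·55.845 + 2·26.982 + 3·28.085 + 12·15.999 = 457.055 g/mol, of which 84.255 g is Si.
So Si makes up 84.255/457.055 = 0.1843 of the mass, i.e. 18.43%.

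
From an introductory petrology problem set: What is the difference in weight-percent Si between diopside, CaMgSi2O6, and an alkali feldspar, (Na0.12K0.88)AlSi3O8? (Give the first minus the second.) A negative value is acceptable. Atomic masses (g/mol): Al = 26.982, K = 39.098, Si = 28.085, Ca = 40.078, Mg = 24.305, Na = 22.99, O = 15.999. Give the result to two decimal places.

-4.54 percentage points

Si in CaMgSi2O6: molar mass 216.547 g/mol; 2×28.085 = 56.170 g → 25.94 wt%.
Si in (Na0.12K0.88)AlSi3O8: molar mass 276.394 g/mol; 3×28.085 = 84.255 g → 30.48 wt%.
Difference = 25.94 − 30.48 = -4.54 percentage points.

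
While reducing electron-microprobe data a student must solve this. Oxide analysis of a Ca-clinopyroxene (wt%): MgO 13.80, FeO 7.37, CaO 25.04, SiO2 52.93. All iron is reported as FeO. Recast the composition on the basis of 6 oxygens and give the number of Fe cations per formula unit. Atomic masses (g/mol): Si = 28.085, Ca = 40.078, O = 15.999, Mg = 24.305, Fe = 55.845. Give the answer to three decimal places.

MgO: 13.80/40.304 = 0.34240 mol → 0.34240 mol Mg, 0.34240 mol O.
FeO: 7.37/71.844 = 0.10258 mol → 0.10258 mol Fe, 0.10258 mol O.
CaO: 25.04/56.077 = 0.44653 mol → 0.44653 mol Ca, 0.44653 mol O.
SiO2: 52.93/60.083 = 0.88095 mol → 0.88095 mol Si, 1.76190 mol O.
Total oxygen = 2.65341 mol. Normalization factor = 6/2.65341 = 2.26124.
Fe per 6 O = 0.10258 × 2.26124 = 0.232.

0.232 Fe apfu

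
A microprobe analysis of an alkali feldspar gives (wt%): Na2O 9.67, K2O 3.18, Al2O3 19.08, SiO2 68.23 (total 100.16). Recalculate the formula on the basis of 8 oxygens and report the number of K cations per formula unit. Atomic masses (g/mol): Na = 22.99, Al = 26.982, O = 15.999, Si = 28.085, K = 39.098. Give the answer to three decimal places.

9.67 wt% Na2O ÷ 61.979 g/mol = 0.15602 mol, giving 0.31204 Na and 0.15602 O.
3.18 wt% K2O ÷ 94.195 g/mol = 0.03376 mol, giving 0.06752 K and 0.03376 O.
19.08 wt% Al2O3 ÷ 101.961 g/mol = 0.18713 mol, giving 0.37426 Al and 0.56139 O.
68.23 wt% SiO2 ÷ 60.083 g/mol = 1.13560 mol, giving 1.13560 Si and 2.27120 O.
Oxygen sums to 3.02237; scaling by 8/3.02237 = 2.64693 puts the formula on 8 O.
K: 0.06752 × 2.64693 = 0.179 atoms per formula unit.

0.179 K apfu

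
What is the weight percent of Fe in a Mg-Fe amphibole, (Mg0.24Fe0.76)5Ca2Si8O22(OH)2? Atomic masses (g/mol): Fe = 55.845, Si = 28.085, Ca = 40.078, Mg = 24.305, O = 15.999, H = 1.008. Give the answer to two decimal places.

Molar mass of (Mg0.24Fe0.76)5Ca2Si8O22(OH)2: 1.20*24.305 + 3.80*55.845 + 2*40.078 + 8*28.085 + 24*15.999 + 2*1.008 = 932.205 g/mol.
Mass of Fe per formula unit: 3.80 × 55.845 = 212.211 g.
Weight fraction Fe = 212.211 / 932.205 = 0.2276.

22.76 wt%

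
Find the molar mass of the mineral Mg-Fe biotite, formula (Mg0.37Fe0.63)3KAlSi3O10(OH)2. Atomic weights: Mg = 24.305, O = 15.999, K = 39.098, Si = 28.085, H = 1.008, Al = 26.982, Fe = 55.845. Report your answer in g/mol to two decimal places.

The formula mass is the sum 1.11*24.305 + 1.89*55.845 + 1*39.098 + 1*26.982 + 3*28.085 + 12*15.999 + 2*1.008.

476.86 g/mol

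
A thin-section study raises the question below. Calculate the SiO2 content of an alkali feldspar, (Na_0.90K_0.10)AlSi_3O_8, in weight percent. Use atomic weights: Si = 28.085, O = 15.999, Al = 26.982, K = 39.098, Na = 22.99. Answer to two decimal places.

68.32 wt%

Molar mass of (Na_0.90K_0.10)AlSi_3O_8 = 0.90·22.99 + 0.10·39.098 + 1·26.982 + 3·28.085 + 8·15.999 = 263.830 g/mol.
Each formula unit contains 3 Si, equivalent to 3/1 = 3.0000 mol SiO2.
M(SiO2) = 1×28.085 + 2×15.999 = 60.083 g/mol.
Mass of SiO2 per formula unit = 3.0000 × 60.083 = 180.249 g.
SiO2 wt% = 180.249 / 263.830 × 100 = 68.32%.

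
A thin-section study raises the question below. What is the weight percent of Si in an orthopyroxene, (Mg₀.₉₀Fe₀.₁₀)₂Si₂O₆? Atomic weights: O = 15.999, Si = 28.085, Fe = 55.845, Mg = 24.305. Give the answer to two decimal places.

Molar mass of (Mg₀.₉₀Fe₀.₁₀)₂Si₂O₆: 1.80·24.305 + 0.20·55.845 + 2·28.085 + 6·15.999 = 207.082 g/mol.
Mass of Si per formula unit: 2 × 28.085 = 56.170 g.
Weight fraction Si = 56.170 / 207.082 = 0.2712.

27.12 wt%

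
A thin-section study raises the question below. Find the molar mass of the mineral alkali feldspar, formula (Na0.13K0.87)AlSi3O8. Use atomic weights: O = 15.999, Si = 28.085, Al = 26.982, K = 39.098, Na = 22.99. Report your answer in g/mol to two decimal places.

276.23 g/mol

The formula mass is the sum 0.13*22.99 + 0.87*39.098 + 1*26.982 + 3*28.085 + 8*15.999.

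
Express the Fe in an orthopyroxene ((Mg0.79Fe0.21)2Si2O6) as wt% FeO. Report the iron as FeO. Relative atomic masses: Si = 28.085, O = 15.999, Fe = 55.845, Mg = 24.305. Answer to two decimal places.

Molar mass of (Mg0.79Fe0.21)2Si2O6 = 1.58·24.305 + 0.42·55.845 + 2·28.085 + 6·15.999 = 214.021 g/mol.
Each formula unit contains 0.42 Fe, equivalent to 0.42/1 = 0.4200 mol FeO.
M(FeO) = 1×55.845 + 1×15.999 = 71.844 g/mol.
Mass of FeO per formula unit = 0.4200 × 71.844 = 30.174 g.
FeO wt% = 30.174 / 214.021 × 100 = 14.10%.

14.10 wt%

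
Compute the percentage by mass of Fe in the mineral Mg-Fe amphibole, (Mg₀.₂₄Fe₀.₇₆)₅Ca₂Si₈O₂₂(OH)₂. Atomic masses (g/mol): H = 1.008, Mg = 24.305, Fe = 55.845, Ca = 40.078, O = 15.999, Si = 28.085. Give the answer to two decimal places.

22.76 wt%

Formula mass = 1.20*24.305 + 3.80*55.845 + 2*40.078 + 8*28.085 + 24*15.999 + 2*1.008 = 932.205 g/mol, of which 212.211 g is Fe.
So Fe makes up 212.211/932.205 = 0.2276 of the mass, i.e. 22.76%.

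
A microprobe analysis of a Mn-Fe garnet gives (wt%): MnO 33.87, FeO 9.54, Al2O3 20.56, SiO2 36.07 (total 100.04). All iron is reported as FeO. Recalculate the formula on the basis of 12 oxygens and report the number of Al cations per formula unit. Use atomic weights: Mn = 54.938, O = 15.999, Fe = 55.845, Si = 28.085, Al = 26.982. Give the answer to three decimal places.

33.87 wt% MnO ÷ 70.937 g/mol = 0.47747 mol, giving 0.47747 Mn and 0.47747 O.
9.54 wt% FeO ÷ 71.844 g/mol = 0.13279 mol, giving 0.13279 Fe and 0.13279 O.
20.56 wt% Al2O3 ÷ 101.961 g/mol = 0.20165 mol, giving 0.40330 Al and 0.60495 O.
36.07 wt% SiO2 ÷ 60.083 g/mol = 0.60034 mol, giving 0.60034 Si and 1.20068 O.
Oxygen sums to 2.41589; scaling by 12/2.41589 = 4.96711 puts the formula on 12 O.
Al: 0.40330 × 4.96711 = 2.003 atoms per formula unit.

2.003 Al apfu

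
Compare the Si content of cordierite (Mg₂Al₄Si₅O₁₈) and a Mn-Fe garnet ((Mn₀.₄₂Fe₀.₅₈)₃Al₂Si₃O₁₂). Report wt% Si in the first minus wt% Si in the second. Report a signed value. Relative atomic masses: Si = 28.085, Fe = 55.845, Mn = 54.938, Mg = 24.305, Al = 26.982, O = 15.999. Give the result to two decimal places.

7.04 percentage points

First mineral: 140.425 g Si in 584.945 g formula = 24.01 wt% Si.
Second mineral: 84.255 g Si in 496.599 g formula = 16.97 wt% Si.
24.01% − 16.97% gives a difference of 7.04 percentage points.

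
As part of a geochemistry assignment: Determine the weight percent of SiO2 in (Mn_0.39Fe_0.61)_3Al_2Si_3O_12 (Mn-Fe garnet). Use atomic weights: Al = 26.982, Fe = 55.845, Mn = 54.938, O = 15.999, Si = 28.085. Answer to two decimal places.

M((Mn_0.39Fe_0.61)_3Al_2Si_3O_12) = 496.681 g/mol; M(SiO2) = 60.083 g/mol.
Moles SiO2 per formula unit = 3 Si ÷ 1 = 3.0000.
SiO2 fraction = (3.0000 × 60.083) / 496.681 = 180.249/496.681 = 0.3629.

36.29 wt%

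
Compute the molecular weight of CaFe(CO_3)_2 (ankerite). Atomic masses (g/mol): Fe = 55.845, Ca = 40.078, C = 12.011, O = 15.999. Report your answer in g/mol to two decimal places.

The formula mass is the sum 1·40.078 + 1·55.845 + 2·12.011 + 6·15.999.

215.94 g/mol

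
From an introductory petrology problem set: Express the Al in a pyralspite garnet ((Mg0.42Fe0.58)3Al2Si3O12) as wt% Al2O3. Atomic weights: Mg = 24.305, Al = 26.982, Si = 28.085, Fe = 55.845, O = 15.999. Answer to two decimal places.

Molar mass of (Mg0.42Fe0.58)3Al2Si3O12 = 1.26*24.305 + 1.74*55.845 + 2*26.982 + 3*28.085 + 12*15.999 = 458.002 g/mol.
Each formula unit contains 2 Al, equivalent to 2/2 = 1.0000 mol Al2O3.
M(Al2O3) = 2×26.982 + 3×15.999 = 101.961 g/mol.
Mass of Al2O3 per formula unit = 1.0000 × 101.961 = 101.961 g.
Al2O3 wt% = 101.961 / 458.002 × 100 = 22.26%.

22.26 wt%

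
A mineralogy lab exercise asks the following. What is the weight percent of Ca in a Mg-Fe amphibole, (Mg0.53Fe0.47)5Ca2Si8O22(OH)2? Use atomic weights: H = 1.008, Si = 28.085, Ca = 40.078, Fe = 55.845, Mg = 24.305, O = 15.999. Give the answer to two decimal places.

9.04 mass %

Formula mass = 2.65*24.305 + 2.35*55.845 + 2*40.078 + 8*28.085 + 24*15.999 + 2*1.008 = 886.472 g/mol, of which 80.156 g is Ca.
So Ca makes up 80.156/886.472 = 0.0904 of the mass, i.e. 9.04%.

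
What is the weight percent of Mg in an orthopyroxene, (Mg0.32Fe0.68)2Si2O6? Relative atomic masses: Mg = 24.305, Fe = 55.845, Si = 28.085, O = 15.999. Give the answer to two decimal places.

6.38 mass %

M((Mg0.32Fe0.68)2Si2O6) = 243.668 g/mol.
Mg contributes 0.64 × 24.305 = 15.555 g per mole.
15.555/243.668 = 0.0638 → 6.38%.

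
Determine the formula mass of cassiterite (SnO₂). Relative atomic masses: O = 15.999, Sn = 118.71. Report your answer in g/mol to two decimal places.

150.71 g/mol

M = 1·118.71 + 2·15.999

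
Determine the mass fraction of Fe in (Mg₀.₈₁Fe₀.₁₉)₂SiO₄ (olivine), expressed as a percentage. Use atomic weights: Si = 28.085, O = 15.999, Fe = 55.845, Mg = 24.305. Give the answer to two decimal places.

13.90 mass %

M((Mg₀.₈₁Fe₀.₁₉)₂SiO₄) = 152.676 g/mol.
Fe contributes 0.38 × 55.845 = 21.221 g per mole.
21.221/152.676 = 0.1390 → 13.90%.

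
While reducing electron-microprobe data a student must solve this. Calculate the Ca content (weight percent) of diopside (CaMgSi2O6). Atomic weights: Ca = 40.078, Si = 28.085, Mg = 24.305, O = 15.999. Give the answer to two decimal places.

18.51 weight percent

Formula mass = 1*40.078 + 1*24.305 + 2*28.085 + 6*15.999 = 216.547 g/mol, of which 40.078 g is Ca.
So Ca makes up 40.078/216.547 = 0.1851 of the mass, i.e. 18.51%.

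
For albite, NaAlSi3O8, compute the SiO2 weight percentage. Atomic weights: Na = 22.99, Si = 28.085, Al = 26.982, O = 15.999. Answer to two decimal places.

M(NaAlSi3O8) = 262.219 g/mol; M(SiO2) = 60.083 g/mol.
Moles SiO2 per formula unit = 3 Si ÷ 1 = 3.0000.
SiO2 fraction = (3.0000 × 60.083) / 262.219 = 180.249/262.219 = 0.6874.

68.74 wt%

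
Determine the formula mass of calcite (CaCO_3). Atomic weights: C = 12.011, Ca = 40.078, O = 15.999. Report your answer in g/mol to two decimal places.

100.09 g/mol

Ca: 1 × 40.078 = 40.0780
C: 1 × 12.011 = 12.0110
O: 3 × 15.999 = 47.9970
Summing the contributions gives the formula mass.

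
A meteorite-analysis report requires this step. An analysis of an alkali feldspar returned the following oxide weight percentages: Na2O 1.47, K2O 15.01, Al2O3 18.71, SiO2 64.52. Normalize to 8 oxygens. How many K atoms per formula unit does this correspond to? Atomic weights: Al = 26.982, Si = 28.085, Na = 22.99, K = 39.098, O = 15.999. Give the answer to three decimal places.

Na2O (M=61.979): mol = 0.02372; Na = 0.04744, O = 0.02372.
K2O (M=94.195): mol = 0.15935; K = 0.31870, O = 0.15935.
Al2O3 (M=101.961): mol = 0.18350; Al = 0.36700, O = 0.55050.
SiO2 (M=60.083): mol = 1.07385; Si = 1.07385, O = 2.14770.
ΣO = 2.88127; factor = 8/ΣO = 2.77655.
K apfu = 0.31870 × 2.77655 = 0.885.

0.885 K apfu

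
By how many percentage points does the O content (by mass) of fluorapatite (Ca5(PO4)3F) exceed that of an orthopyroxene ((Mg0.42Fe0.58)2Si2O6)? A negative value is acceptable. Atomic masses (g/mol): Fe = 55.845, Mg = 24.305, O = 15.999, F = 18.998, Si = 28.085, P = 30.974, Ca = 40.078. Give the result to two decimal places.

-2.37 percentage points

O in Ca5(PO4)3F: molar mass 504.298 g/mol; 12×15.999 = 191.988 g → 38.07 wt%.
O in (Mg0.42Fe0.58)2Si2O6: molar mass 237.360 g/mol; 6×15.999 = 95.994 g → 40.44 wt%.
Difference = 38.07 − 40.44 = -2.37 percentage points.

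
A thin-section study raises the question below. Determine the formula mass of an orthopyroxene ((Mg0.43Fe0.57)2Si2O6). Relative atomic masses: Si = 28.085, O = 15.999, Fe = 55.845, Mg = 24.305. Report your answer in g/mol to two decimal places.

Mg: 0.86 × 24.305 = 20.9023
Fe: 1.14 × 55.845 = 63.6633
Si: 2 × 28.085 = 56.1700
O: 6 × 15.999 = 95.9940
Summing the contributions gives the formula mass.

236.73 g/mol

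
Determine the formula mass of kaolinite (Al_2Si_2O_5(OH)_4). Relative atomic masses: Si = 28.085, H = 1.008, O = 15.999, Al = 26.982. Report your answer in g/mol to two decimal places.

M = 2*26.982 + 2*28.085 + 9*15.999 + 4*1.008

258.16 g/mol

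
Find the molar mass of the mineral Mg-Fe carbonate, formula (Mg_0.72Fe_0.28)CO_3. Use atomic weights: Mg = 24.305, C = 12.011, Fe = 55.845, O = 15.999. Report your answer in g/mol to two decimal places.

Mg: 0.72 × 24.305 = 17.4996
Fe: 0.28 × 55.845 = 15.6366
C: 1 × 12.011 = 12.0110
O: 3 × 15.999 = 47.9970
Summing the contributions gives the formula mass.

93.14 g/mol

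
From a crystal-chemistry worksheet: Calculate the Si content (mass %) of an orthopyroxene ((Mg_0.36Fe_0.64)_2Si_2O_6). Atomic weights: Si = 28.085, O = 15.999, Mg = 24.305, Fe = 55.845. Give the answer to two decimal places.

Molar mass of (Mg_0.36Fe_0.64)_2Si_2O_6: 0.72*24.305 + 1.28*55.845 + 2*28.085 + 6*15.999 = 241.145 g/mol.
Mass of Si per formula unit: 2 × 28.085 = 56.170 g.
Weight fraction Si = 56.170 / 241.145 = 0.2329.

23.29 mass %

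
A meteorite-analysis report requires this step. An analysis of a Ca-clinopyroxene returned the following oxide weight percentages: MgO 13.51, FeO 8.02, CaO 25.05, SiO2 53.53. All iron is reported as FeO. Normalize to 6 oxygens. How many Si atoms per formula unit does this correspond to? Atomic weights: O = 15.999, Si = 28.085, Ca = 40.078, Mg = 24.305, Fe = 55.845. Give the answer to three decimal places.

1.998 Si apfu

MgO: 13.51/40.304 = 0.33520 mol → 0.33520 mol Mg, 0.33520 mol O.
FeO: 8.02/71.844 = 0.11163 mol → 0.11163 mol Fe, 0.11163 mol O.
CaO: 25.05/56.077 = 0.44671 mol → 0.44671 mol Ca, 0.44671 mol O.
SiO2: 53.53/60.083 = 0.89093 mol → 0.89093 mol Si, 1.78186 mol O.
Total oxygen = 2.67540 mol. Normalization factor = 6/2.67540 = 2.24266.
Si per 6 O = 0.89093 × 2.24266 = 1.998.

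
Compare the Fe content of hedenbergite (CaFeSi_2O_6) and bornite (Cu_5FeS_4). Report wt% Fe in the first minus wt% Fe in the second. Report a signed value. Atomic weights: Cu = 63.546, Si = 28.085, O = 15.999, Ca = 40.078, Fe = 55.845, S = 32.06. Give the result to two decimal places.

M(CaFeSi_2O_6) = 248.087 g/mol, so wt% Fe = 55.845/248.087 × 100 = 22.51%.
M(Cu_5FeS_4) = 501.815 g/mol, so wt% Fe = 55.845/501.815 × 100 = 11.13%.
22.51 − 11.13 = 11.38 pp.

11.38 percentage points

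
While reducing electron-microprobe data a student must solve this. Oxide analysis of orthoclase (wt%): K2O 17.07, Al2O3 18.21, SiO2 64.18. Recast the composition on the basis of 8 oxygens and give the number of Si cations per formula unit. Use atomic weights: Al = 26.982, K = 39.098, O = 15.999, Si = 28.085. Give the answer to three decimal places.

2.995 Si apfu

K2O: 17.07/94.195 = 0.18122 mol → 0.36244 mol K, 0.18122 mol O.
Al2O3: 18.21/101.961 = 0.17860 mol → 0.35720 mol Al, 0.53580 mol O.
SiO2: 64.18/60.083 = 1.06819 mol → 1.06819 mol Si, 2.13638 mol O.
Total oxygen = 2.85340 mol. Normalization factor = 8/2.85340 = 2.80367.
Si per 8 O = 1.06819 × 2.80367 = 2.995.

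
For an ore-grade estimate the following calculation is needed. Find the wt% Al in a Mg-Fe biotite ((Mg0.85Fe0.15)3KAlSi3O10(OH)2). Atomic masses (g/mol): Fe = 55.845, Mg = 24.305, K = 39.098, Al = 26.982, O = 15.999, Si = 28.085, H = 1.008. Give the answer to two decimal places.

6.25 wt%

M((Mg0.85Fe0.15)3KAlSi3O10(OH)2) = 431.447 g/mol.
Al contributes 1 × 26.982 = 26.982 g per mole.
26.982/431.447 = 0.0625 → 6.25%.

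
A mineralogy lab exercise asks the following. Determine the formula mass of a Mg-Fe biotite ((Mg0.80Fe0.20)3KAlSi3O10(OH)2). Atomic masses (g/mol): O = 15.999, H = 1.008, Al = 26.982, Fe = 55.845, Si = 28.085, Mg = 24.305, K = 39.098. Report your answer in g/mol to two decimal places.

436.18 g/mol

The formula mass is the sum 2.40·24.305 + 0.60·55.845 + 1·39.098 + 1·26.982 + 3·28.085 + 12·15.999 + 2·1.008.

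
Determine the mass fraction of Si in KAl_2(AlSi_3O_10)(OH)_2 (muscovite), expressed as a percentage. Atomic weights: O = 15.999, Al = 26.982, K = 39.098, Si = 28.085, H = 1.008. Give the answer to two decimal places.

21.15 weight percent

Molar mass of KAl_2(AlSi_3O_10)(OH)_2: 1·39.098 + 3·26.982 + 3·28.085 + 12·15.999 + 2·1.008 = 398.303 g/mol.
Mass of Si per formula unit: 3 × 28.085 = 84.255 g.
Weight fraction Si = 84.255 / 398.303 = 0.2115.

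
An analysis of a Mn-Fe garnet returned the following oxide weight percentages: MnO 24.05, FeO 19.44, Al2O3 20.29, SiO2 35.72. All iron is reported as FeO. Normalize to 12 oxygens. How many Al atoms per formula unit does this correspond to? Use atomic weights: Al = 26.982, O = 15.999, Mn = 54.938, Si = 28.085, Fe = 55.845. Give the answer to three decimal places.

MnO: 24.05/70.937 = 0.33903 mol → 0.33903 mol Mn, 0.33903 mol O.
FeO: 19.44/71.844 = 0.27059 mol → 0.27059 mol Fe, 0.27059 mol O.
Al2O3: 20.29/101.961 = 0.19900 mol → 0.39800 mol Al, 0.59700 mol O.
SiO2: 35.72/60.083 = 0.59451 mol → 0.59451 mol Si, 1.18902 mol O.
Total oxygen = 2.39564 mol. Normalization factor = 12/2.39564 = 5.00910.
Al per 12 O = 0.39800 × 5.00910 = 1.994.

1.994 Al apfu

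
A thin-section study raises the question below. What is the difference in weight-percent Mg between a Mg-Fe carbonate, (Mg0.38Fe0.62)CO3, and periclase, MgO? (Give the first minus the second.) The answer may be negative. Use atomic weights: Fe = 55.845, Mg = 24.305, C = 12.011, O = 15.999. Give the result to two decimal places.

-51.41 percentage points

Mg in (Mg0.38Fe0.62)CO3: molar mass 103.868 g/mol; 0.38×24.305 = 9.236 g → 8.89 wt%.
Mg in MgO: molar mass 40.304 g/mol; 1×24.305 = 24.305 g → 60.30 wt%.
Difference = 8.89 − 60.30 = -51.41 percentage points.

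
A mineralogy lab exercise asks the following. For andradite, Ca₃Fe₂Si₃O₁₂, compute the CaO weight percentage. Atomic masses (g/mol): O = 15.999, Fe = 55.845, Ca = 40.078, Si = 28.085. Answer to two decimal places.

33.11 wt%

Molar mass of Ca₃Fe₂Si₃O₁₂ = 3*40.078 + 2*55.845 + 3*28.085 + 12*15.999 = 508.167 g/mol.
Each formula unit contains 3 Ca, equivalent to 3/1 = 3.0000 mol CaO.
M(CaO) = 1×40.078 + 1×15.999 = 56.077 g/mol.
Mass of CaO per formula unit = 3.0000 × 56.077 = 168.231 g.
CaO wt% = 168.231 / 508.167 × 100 = 33.11%.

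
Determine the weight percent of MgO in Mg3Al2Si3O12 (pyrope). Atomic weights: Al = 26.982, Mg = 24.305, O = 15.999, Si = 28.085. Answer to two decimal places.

29.99 wt%

Molar mass of Mg3Al2Si3O12 = 3×24.305 + 2×26.982 + 3×28.085 + 12×15.999 = 403.122 g/mol.
Each formula unit contains 3 Mg, equivalent to 3/1 = 3.0000 mol MgO.
M(MgO) = 1×24.305 + 1×15.999 = 40.304 g/mol.
Mass of MgO per formula unit = 3.0000 × 40.304 = 120.912 g.
MgO wt% = 120.912 / 403.122 × 100 = 29.99%.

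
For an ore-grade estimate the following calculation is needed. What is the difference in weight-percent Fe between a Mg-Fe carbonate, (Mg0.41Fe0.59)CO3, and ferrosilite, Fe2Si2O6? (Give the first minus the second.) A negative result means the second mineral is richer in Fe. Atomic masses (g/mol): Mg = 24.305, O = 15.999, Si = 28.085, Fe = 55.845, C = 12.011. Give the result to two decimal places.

M((Mg0.41Fe0.59)CO3) = 102.922 g/mol, so wt% Fe = 32.949/102.922 × 100 = 32.01%.
M(Fe2Si2O6) = 263.854 g/mol, so wt% Fe = 111.690/263.854 × 100 = 42.33%.
32.01 − 42.33 = -10.32 pp.

-10.32 percentage points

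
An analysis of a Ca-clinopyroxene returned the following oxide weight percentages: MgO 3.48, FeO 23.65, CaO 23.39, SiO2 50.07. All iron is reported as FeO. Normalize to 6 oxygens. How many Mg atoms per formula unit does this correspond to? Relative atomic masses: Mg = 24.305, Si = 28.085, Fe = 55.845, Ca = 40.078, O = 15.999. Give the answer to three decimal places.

0.207 Mg apfu

MgO: 3.48/40.304 = 0.08634 mol → 0.08634 mol Mg, 0.08634 mol O.
FeO: 23.65/71.844 = 0.32919 mol → 0.32919 mol Fe, 0.32919 mol O.
CaO: 23.39/56.077 = 0.41711 mol → 0.41711 mol Ca, 0.41711 mol O.
SiO2: 50.07/60.083 = 0.83335 mol → 0.83335 mol Si, 1.66670 mol O.
Total oxygen = 2.49934 mol. Normalization factor = 6/2.49934 = 2.40063.
Mg per 6 O = 0.08634 × 2.40063 = 0.207.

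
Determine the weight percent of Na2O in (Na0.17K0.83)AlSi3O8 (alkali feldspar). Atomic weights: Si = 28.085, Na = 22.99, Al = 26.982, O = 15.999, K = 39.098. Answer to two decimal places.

M((Na0.17K0.83)AlSi3O8) = 275.589 g/mol; M(Na2O) = 61.979 g/mol.
Moles Na2O per formula unit = 0.17 Na ÷ 2 = 0.0850.
Na2O fraction = (0.0850 × 61.979) / 275.589 = 5.268/275.589 = 0.0191.

1.91 wt%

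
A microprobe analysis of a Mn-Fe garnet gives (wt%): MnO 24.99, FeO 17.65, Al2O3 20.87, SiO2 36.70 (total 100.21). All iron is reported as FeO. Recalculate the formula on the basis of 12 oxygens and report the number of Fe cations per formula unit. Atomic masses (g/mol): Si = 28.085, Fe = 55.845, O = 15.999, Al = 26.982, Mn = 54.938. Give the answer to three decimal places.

1.211 Fe apfu

24.99 wt% MnO ÷ 70.937 g/mol = 0.35228 mol, giving 0.35228 Mn and 0.35228 O.
17.65 wt% FeO ÷ 71.844 g/mol = 0.24567 mol, giving 0.24567 Fe and 0.24567 O.
20.87 wt% Al2O3 ÷ 101.961 g/mol = 0.20469 mol, giving 0.40938 Al and 0.61407 O.
36.70 wt% SiO2 ÷ 60.083 g/mol = 0.61082 mol, giving 0.61082 Si and 1.22164 O.
Oxygen sums to 2.43366; scaling by 12/2.43366 = 4.93084 puts the formula on 12 O.
Fe: 0.24567 × 4.93084 = 1.211 atoms per formula unit.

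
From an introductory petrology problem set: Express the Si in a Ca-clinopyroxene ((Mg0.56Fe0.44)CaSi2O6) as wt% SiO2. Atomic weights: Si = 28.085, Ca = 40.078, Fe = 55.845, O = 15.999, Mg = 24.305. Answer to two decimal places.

Formula mass = 230.425 g/mol.
2 Si → 2.0000 mol SiO2 per formula unit; M(SiO2) = 60.083, so SiO2 mass = 120.166 g.
120.166/230.425 × 100 = 52.15 wt%.

52.15 wt%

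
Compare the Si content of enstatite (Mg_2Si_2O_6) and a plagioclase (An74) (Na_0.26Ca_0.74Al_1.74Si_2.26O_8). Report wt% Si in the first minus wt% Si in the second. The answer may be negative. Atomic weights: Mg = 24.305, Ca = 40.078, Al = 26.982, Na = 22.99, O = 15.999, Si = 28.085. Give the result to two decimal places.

4.82 percentage points

Si in Mg_2Si_2O_6: molar mass 200.774 g/mol; 2×28.085 = 56.170 g → 27.98 wt%.
Si in Na_0.26Ca_0.74Al_1.74Si_2.26O_8: molar mass 274.048 g/mol; 2.26×28.085 = 63.472 g → 23.16 wt%.
Difference = 27.98 − 23.16 = 4.82 percentage points.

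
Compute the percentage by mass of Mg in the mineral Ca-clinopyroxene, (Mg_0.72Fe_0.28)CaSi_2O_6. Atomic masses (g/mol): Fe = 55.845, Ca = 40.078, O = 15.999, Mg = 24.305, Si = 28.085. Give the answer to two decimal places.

Formula mass = 0.72*24.305 + 0.28*55.845 + 1*40.078 + 2*28.085 + 6*15.999 = 225.378 g/mol, of which 17.500 g is Mg.
So Mg makes up 17.500/225.378 = 0.0776 of the mass, i.e. 7.76%.

7.76 weight percent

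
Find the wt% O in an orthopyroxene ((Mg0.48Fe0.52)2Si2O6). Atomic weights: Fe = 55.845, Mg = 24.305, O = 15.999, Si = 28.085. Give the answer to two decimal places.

41.10 wt%

M((Mg0.48Fe0.52)2Si2O6) = 233.576 g/mol.
O contributes 6 × 15.999 = 95.994 g per mole.
95.994/233.576 = 0.4110 → 41.10%.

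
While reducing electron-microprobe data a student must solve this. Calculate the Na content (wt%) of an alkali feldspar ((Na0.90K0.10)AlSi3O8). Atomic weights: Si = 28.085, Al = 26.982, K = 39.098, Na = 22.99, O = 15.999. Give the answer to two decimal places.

Formula mass = 0.90×22.99 + 0.10×39.098 + 1×26.982 + 3×28.085 + 8×15.999 = 263.830 g/mol, of which 20.691 g is Na.
So Na makes up 20.691/263.830 = 0.0784 of the mass, i.e. 7.84%.

7.84 wt%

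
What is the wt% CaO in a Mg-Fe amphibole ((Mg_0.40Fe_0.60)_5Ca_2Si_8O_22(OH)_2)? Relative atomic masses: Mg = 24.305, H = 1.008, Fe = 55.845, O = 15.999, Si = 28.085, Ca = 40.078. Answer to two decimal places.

12.37 wt%

M((Mg_0.40Fe_0.60)_5Ca_2Si_8O_22(OH)_2) = 906.973 g/mol; M(CaO) = 56.077 g/mol.
Moles CaO per formula unit = 2 Ca ÷ 1 = 2.0000.
CaO fraction = (2.0000 × 56.077) / 906.973 = 112.154/906.973 = 0.1237.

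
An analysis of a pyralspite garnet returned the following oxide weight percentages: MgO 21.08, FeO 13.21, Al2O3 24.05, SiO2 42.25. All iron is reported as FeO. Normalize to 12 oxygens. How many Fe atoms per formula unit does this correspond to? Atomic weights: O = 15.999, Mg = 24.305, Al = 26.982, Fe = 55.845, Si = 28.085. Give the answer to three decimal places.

MgO: 21.08/40.304 = 0.52303 mol → 0.52303 mol Mg, 0.52303 mol O.
FeO: 13.21/71.844 = 0.18387 mol → 0.18387 mol Fe, 0.18387 mol O.
Al2O3: 24.05/101.961 = 0.23587 mol → 0.47174 mol Al, 0.70761 mol O.
SiO2: 42.25/60.083 = 0.70319 mol → 0.70319 mol Si, 1.40638 mol O.
Total oxygen = 2.82089 mol. Normalization factor = 12/2.82089 = 4.25398.
Fe per 12 O = 0.18387 × 4.25398 = 0.782.

0.782 Fe apfu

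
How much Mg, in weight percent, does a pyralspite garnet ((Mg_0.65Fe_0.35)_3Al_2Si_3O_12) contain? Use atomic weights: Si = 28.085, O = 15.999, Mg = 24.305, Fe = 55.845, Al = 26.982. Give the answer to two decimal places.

Formula mass = 1.95·24.305 + 1.05·55.845 + 2·26.982 + 3·28.085 + 12·15.999 = 436.239 g/mol, of which 47.395 g is Mg.
So Mg makes up 47.395/436.239 = 0.1086 of the mass, i.e. 10.86%.

10.86 weight percent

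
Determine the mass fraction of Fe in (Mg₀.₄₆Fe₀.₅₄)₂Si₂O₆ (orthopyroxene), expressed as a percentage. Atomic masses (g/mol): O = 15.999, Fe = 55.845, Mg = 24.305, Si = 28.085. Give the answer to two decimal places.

25.68 mass %

M((Mg₀.₄₆Fe₀.₅₄)₂Si₂O₆) = 234.837 g/mol.
Fe contributes 1.08 × 55.845 = 60.313 g per mole.
60.313/234.837 = 0.2568 → 25.68%.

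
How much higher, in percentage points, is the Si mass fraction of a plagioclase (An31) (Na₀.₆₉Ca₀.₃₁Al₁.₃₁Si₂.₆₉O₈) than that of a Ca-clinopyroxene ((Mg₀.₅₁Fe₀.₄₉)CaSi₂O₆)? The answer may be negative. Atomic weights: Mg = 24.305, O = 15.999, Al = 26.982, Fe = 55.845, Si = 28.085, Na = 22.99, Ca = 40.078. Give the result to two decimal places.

First mineral: 75.549 g Si in 267.174 g formula = 28.28 wt% Si.
Second mineral: 56.170 g Si in 232.002 g formula = 24.21 wt% Si.
28.28% − 24.21% gives a difference of 4.07 percentage points.

4.07 percentage points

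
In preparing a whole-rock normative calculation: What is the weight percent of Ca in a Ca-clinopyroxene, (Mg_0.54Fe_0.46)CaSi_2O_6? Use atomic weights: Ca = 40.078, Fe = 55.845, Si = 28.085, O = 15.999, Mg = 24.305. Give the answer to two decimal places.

Formula mass = 0.54×24.305 + 0.46×55.845 + 1×40.078 + 2×28.085 + 6×15.999 = 231.055 g/mol, of which 40.078 g is Ca.
So Ca makes up 40.078/231.055 = 0.1735 of the mass, i.e. 17.35%.

17.35 mass %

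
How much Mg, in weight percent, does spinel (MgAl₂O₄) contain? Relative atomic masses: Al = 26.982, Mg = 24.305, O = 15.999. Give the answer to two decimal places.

M(MgAl₂O₄) = 142.265 g/mol.
Mg contributes 1 × 24.305 = 24.305 g per mole.
24.305/142.265 = 0.1708 → 17.08%.

17.08 weight percent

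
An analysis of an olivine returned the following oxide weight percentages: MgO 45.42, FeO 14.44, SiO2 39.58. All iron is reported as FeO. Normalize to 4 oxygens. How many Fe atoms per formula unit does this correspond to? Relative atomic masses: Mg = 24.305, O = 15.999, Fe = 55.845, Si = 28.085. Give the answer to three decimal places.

0.304 Fe apfu

MgO (M=40.304): mol = 1.12694; Mg = 1.12694, O = 1.12694.
FeO (M=71.844): mol = 0.20099; Fe = 0.20099, O = 0.20099.
SiO2 (M=60.083): mol = 0.65876; Si = 0.65876, O = 1.31752.
ΣO = 2.64545; factor = 4/ΣO = 1.51203.
Fe apfu = 0.20099 × 1.51203 = 0.304.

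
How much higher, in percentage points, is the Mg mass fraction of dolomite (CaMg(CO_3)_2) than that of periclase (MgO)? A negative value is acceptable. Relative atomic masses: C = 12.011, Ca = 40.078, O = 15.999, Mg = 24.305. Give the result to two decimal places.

Mg in CaMg(CO_3)_2: molar mass 184.399 g/mol; 1×24.305 = 24.305 g → 13.18 wt%.
Mg in MgO: molar mass 40.304 g/mol; 1×24.305 = 24.305 g → 60.30 wt%.
Difference = 13.18 − 60.30 = -47.12 percentage points.

-47.12 percentage points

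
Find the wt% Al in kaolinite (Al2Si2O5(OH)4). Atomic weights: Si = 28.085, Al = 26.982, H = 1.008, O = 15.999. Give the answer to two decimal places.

M(Al2Si2O5(OH)4) = 258.157 g/mol.
Al contributes 2 × 26.982 = 53.964 g per mole.
53.964/258.157 = 0.2090 → 20.90%.

20.90 wt%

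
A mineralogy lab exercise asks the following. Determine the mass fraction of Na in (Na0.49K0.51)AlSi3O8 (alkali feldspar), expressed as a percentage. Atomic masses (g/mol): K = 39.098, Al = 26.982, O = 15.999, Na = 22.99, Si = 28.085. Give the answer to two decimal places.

4.17 wt%

Molar mass of (Na0.49K0.51)AlSi3O8: 0.49×22.99 + 0.51×39.098 + 1×26.982 + 3×28.085 + 8×15.999 = 270.434 g/mol.
Mass of Na per formula unit: 0.49 × 22.99 = 11.265 g.
Weight fraction Na = 11.265 / 270.434 = 0.0417.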